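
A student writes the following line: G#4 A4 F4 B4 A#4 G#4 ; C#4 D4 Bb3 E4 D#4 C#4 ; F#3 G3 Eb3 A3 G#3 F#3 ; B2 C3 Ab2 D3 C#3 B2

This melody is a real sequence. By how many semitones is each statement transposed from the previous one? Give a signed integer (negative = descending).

-7

Taking 6-note groups, the heads are G#4, C#4, F#3, B2: the pattern moves down a 5th.
Counting half-steps from G#4 to C#4: -7.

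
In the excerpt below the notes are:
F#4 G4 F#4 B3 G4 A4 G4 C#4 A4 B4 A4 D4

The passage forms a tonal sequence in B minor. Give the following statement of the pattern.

B4 C#5 B4 E4

With a 4-note motive the entries are F#4, G4, A4, each up a 2nd from the previous.
So cell 4 is B4 C#5 B4 E4.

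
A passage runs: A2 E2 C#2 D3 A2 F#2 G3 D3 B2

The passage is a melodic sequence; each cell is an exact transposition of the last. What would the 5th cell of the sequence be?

Taking 3-note groups, the heads are A2, D3, G3: the pattern moves up a 4th.
Extending up a 4th: C4 → F4.
Statement 5 starts on F4 and keeps the same exact contour: F4 C4 A3.

F4 C4 A3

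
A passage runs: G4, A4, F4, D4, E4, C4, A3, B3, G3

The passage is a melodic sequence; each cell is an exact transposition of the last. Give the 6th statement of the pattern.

F#2 G#2 E2

With a 3-note motive the entries are G4, D4, A3, each down a 4th from the previous.
Carrying on: E3 → B2 → F#2.
So cell 6 is F#2 G#2 E2.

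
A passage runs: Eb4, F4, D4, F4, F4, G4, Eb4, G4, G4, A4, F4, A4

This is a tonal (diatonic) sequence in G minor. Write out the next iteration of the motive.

A4 Bb4 G4 Bb4

With a 4-note motive the entries are Eb4, F4, G4, each up a 2nd from the previous.
From A4 the diatonic shape gives A4 Bb4 G4 Bb4.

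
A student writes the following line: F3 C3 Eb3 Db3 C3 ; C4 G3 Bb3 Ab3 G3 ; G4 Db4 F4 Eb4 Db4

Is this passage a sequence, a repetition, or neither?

Each 5-note cell is the previous one transposed up a 5th.

sequence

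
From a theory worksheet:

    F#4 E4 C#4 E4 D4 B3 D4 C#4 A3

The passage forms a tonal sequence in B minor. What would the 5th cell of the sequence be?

B3 A3 F#3

Taking 3-note groups, the heads are F#4, E4, D4: the pattern moves down a 2nd.
Extending down a 2nd: C#4 → B3.
Statement 5 starts on B3 and keeps the same diatonic contour: B3 A3 F#3.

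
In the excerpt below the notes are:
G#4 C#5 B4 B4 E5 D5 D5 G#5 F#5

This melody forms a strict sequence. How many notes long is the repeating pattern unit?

3

There are 9 notes; a 3-note unit gives 3 cells:
G#4 C#5 B4 | B4 E5 D5 | D5 G#5 F#5
Every group is a transposition up a 3rd of the one before; no shorter unit works.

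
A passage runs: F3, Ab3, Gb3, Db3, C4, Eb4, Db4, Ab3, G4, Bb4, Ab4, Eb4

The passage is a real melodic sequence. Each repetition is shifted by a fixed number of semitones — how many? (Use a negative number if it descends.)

7

Taking 4-note groups, the heads are F3, C4, G4: the pattern moves up a 5th.
Counting half-steps from F3 to C4: 7.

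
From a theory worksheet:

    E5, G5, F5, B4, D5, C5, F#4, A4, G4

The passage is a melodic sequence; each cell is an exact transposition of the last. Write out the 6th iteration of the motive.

D#3 F#3 E3

With a 3-note motive the entries are E5, B4, F#4, each down a 4th from the previous.
Continuing the starts: C#4 → G#3 → D#3.
From D#3 the exact shape gives D#3 F#3 E3.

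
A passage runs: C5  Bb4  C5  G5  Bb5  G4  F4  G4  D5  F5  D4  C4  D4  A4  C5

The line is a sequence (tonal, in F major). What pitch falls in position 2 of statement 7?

E2

With 5-note cells, note 2 of each statement runs Bb4, F4, C4.
Each moves down a 4th. Continuing: G3 → D3 → A2 → E2.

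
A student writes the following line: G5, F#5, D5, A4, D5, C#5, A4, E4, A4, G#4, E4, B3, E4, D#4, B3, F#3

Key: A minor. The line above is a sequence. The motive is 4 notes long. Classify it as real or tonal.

Each cell has the same semitone pattern (-1, -4, -5) — intervals are preserved exactly.
And F#5 lies outside A minor, so the sequence is real rather than tonal.

real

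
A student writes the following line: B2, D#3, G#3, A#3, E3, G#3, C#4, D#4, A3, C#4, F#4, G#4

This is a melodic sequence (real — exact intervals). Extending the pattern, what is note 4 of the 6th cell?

The unit is 4 notes. Position-4 pitches of the 3 shown cells: A#3, D#4, G#4.
Carrying that up a 4th forward: C#5 → F#5 → B5.

B5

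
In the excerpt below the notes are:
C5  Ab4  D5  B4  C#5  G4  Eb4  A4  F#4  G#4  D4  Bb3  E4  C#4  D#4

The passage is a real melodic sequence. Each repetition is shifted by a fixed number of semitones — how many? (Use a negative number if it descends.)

-5

Taking 5-note groups, the heads are C5, G4, D4: the pattern moves down a 4th.
C5 to G4 spans -5 semitones.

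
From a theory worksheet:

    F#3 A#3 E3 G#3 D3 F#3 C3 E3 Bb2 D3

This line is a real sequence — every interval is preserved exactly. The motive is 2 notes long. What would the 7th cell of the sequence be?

With a 2-note motive the entries are F#3, E3, D3, C3, Bb2, each down a 2nd from the previous.
Extending down a 2nd: Ab2 → Gb2.
From Gb2 the exact shape gives Gb2 Bb2.

Gb2 Bb2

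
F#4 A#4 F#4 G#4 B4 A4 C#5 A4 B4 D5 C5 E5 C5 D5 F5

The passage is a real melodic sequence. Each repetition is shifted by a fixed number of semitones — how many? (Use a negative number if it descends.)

With a 5-note motive the entries are F#4, A4, C5, each up a 3rd from the previous.
F#4→A4 is 69 − 66 = 3 semitones.

3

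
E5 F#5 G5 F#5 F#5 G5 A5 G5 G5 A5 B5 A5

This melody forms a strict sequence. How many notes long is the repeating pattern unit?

4

There are 12 notes; a 4-note unit gives 3 cells:
E5 F#5 G5 F#5 | F#5 G5 A5 G5 | G5 A5 B5 A5
That's a consistent up a 2nd shift per cell, and no other grouping gives one.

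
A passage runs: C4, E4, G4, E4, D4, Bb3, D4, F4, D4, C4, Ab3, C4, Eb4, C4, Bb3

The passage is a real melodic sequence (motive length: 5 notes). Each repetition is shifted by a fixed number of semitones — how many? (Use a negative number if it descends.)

-2

Unit = 5 notes; the statements start on C4, Bb3, Ab3, moving down a 2nd each time.
C4 to Bb3 spans -2 semitones.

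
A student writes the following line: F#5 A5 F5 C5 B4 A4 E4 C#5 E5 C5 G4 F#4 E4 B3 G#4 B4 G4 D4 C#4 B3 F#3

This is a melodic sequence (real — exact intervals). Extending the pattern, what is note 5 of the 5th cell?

D#3

With 7-note cells, note 5 of each statement runs B4, F#4, C#4.
Carrying that down a 4th forward: G#3 → D#3.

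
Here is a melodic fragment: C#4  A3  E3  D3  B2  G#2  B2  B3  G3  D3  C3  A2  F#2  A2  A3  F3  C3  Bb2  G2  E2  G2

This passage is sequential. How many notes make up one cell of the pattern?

7

There are 21 notes; a 7-note unit gives 3 cells:
C#4 A3 E3 D3 B2 G#2 B2 | B3 G3 D3 C3 A2 F#2 A2 | A3 F3 C3 Bb2 G2 E2 G2
Every group is a transposition down a 2nd of the one before; no shorter unit works.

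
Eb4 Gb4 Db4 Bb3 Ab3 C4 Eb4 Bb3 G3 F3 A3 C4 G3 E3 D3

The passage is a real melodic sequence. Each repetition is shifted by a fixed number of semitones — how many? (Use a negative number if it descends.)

-3

The 5-note cells begin on Eb4, C4, A3 — each down a 3rd from the last.
Counting half-steps from Eb4 to C4: -3.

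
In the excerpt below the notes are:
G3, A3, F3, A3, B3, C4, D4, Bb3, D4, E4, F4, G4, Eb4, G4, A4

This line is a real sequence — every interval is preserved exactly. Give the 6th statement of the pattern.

Unit = 5 notes; the statements start on G3, C4, F4, moving up a 4th each time.
Extending up a 4th: Bb4 → Eb5 → Ab5.
From Ab5 the exact shape gives Ab5 Bb5 Gb5 Bb5 C6.

Ab5 Bb5 Gb5 Bb5 C6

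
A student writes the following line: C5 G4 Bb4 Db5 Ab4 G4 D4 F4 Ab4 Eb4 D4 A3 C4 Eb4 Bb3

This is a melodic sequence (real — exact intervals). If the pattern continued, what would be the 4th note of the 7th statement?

G2

With 5-note cells, note 4 of each statement runs Db5, Ab4, Eb4.
Carrying that down a 4th forward: Bb3 → F3 → C3 → G2.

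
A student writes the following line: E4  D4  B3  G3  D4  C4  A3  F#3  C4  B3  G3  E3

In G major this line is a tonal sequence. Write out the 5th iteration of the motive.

A3 G3 E3 C3

With a 4-note motive the entries are E4, D4, C4, each down a 2nd from the previous.
Extending down a 2nd: B3 → A3.
Statement 5 starts on A3 and keeps the same diatonic contour: A3 G3 E3 C3.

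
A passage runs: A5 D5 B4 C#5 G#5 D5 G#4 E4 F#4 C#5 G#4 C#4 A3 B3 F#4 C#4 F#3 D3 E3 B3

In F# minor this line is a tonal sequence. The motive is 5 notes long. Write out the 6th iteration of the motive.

B2 E2 C#2 D2 A2

With a 5-note motive the entries are A5, D5, G#4, C#4, each down a 5th from the previous.
Continuing the starts: F#3 → B2.
So cell 6 is B2 E2 C#2 D2 A2.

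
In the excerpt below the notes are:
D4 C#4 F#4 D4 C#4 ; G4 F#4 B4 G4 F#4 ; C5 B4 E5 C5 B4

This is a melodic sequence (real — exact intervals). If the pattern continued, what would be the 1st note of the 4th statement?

With 5-note cells, note 1 of each statement runs D4, G4, C5.
Each moves up a 4th; the next is F5.

F5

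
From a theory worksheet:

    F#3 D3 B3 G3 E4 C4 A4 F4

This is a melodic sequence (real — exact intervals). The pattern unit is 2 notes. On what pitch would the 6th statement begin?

Taking 2-note groups, the heads are F#3, B3, E4, A4: the pattern moves up a 4th.
Continuing: D5 → G5. Statement 6 starts on G5.

G5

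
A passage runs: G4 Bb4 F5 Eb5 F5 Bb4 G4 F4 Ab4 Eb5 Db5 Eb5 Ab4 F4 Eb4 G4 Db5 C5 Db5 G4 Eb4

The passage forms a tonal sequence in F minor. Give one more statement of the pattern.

Unit = 7 notes; the statements start on G4, F4, Eb4, moving down a 2nd each time.
So cell 4 is Db4 F4 C5 Bb4 C5 F4 Db4.

Db4 F4 C5 Bb4 C5 F4 Db4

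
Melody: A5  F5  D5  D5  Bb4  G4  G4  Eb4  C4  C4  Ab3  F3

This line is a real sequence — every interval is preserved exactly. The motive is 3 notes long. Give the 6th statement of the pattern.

The 3-note cells begin on A5, D5, G4, C4 — each down a 5th from the last.
Extending down a 5th: F3 → Bb2.
Statement 6 starts on Bb2 and keeps the same exact contour: Bb2 Gb2 Eb2.

Bb2 Gb2 Eb2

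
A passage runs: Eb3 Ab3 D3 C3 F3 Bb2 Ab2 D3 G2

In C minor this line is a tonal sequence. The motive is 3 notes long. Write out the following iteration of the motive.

The 3-note cells begin on Eb3, C3, Ab2 — each down a 3rd from the last.
From F2 the diatonic shape gives F2 Bb2 Eb2.

F2 Bb2 Eb2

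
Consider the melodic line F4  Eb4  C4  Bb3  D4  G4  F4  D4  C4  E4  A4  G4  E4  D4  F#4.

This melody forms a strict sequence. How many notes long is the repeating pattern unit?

There are 15 notes; a 5-note unit gives 3 cells:
F4 Eb4 C4 Bb3 D4 | G4 F4 D4 C4 E4 | A4 G4 E4 D4 F#4
Each cell is the previous one up a 2nd — so the unit is 5 notes.

5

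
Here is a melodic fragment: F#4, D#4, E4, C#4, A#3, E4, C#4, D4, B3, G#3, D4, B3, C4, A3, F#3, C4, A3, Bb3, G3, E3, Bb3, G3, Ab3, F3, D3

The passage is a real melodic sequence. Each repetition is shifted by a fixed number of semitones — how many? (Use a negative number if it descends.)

-2

Unit = 5 notes; the statements start on F#4, E4, D4, C4, Bb3, moving down a 2nd each time.
Counting half-steps from F#4 to E4: -2.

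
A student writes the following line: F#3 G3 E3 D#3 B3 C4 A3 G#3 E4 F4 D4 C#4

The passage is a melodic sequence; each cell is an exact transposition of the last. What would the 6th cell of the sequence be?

With a 4-note motive the entries are F#3, B3, E4, each up a 4th from the previous.
Continuing the starts: A4 → D5 → G5.
From G5 the exact shape gives G5 Ab5 F5 E5.

G5 Ab5 F5 E5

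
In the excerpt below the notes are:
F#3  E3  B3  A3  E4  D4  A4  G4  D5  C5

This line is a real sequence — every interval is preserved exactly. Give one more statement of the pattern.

G5 F5

With a 2-note motive the entries are F#3, B3, E4, A4, D5, each up a 4th from the previous.
Statement 6 starts on G5 and keeps the same exact contour: G5 F5.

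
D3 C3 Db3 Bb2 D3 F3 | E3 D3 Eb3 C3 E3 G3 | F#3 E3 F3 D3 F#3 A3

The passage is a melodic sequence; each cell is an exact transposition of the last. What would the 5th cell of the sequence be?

A#3 G#3 A3 F#3 A#3 C#4

The 6-note cells begin on D3, E3, F#3 — each up a 2nd from the last.
Continuing the starts: G#3 → A#3.
From A#3 the exact shape gives A#3 G#3 A3 F#3 A#3 C#4.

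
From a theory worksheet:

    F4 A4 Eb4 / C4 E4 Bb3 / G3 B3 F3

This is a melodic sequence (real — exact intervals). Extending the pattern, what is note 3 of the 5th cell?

G2

The unit is 3 notes. Position-3 pitches of the 3 shown cells: Eb4, Bb3, F3.
Extending down a 4th: C3 → G2.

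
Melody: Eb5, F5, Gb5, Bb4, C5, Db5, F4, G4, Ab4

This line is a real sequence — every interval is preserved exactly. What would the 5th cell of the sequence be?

G3 A3 Bb3

Unit = 3 notes; the statements start on Eb5, Bb4, F4, moving down a 4th each time.
Carrying on: C4 → G3.
So cell 5 is G3 A3 Bb3.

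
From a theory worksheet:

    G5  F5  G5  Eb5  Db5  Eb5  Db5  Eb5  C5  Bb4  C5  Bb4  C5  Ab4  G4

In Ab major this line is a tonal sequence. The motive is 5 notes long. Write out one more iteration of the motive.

With a 5-note motive the entries are G5, Eb5, C5, each down a 3rd from the previous.
Statement 4 starts on Ab4 and keeps the same diatonic contour: Ab4 G4 Ab4 F4 Eb4.

Ab4 G4 Ab4 F4 Eb4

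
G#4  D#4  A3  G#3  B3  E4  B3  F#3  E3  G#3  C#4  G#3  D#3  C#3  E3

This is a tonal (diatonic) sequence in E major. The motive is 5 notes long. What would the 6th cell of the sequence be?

D#3 A2 E2 D#2 F#2

Unit = 5 notes; the statements start on G#4, E4, C#4, moving down a 3rd each time.
Continuing the starts: A3 → F#3 → D#3.
Statement 6 starts on D#3 and keeps the same diatonic contour: D#3 A2 E2 D#2 F#2.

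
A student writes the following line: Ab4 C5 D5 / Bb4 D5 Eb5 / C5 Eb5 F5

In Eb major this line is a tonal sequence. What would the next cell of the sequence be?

The 3-note cells begin on Ab4, Bb4, C5 — each up a 2nd from the last.
Statement 4 starts on D5 and keeps the same diatonic contour: D5 F5 G5.

D5 F5 G5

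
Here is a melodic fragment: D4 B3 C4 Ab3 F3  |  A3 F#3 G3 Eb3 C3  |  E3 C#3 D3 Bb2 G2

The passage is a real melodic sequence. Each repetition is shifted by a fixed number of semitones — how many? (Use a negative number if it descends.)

With a 5-note motive the entries are D4, A3, E3, each down a 4th from the previous.
D4→A3 is 57 − 62 = -5 semitones.

-5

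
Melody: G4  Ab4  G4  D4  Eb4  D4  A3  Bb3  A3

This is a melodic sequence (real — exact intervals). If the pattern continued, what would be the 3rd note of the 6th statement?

F#2

The unit is 3 notes. Position-3 pitches of the 3 shown cells: G4, D4, A3.
Each moves down a 4th. Continuing: E3 → B2 → F#2.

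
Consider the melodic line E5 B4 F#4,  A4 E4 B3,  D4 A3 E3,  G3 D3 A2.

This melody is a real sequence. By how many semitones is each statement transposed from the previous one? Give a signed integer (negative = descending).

-7

Taking 3-note groups, the heads are E5, A4, D4, G3: the pattern moves down a 5th.
Counting half-steps from E5 to A4: -7.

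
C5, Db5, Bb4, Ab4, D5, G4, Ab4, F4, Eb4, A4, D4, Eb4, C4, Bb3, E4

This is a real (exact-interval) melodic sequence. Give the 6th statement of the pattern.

B2 C3 A2 G2 C#3

Taking 5-note groups, the heads are C5, G4, D4: the pattern moves down a 4th.
Extending down a 4th: A3 → E3 → B2.
Statement 6 starts on B2 and keeps the same exact contour: B2 C3 A2 G2 C#3.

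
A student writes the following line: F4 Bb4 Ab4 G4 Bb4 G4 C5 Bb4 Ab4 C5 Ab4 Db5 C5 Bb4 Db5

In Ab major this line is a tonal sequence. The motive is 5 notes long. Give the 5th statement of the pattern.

With a 5-note motive the entries are F4, G4, Ab4, each up a 2nd from the previous.
Continuing the starts: Bb4 → C5.
So cell 5 is C5 F5 Eb5 Db5 F5.

C5 F5 Eb5 Db5 F5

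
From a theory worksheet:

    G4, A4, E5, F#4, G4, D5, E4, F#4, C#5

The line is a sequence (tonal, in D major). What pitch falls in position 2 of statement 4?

E4

With 3-note cells, note 2 of each statement runs A4, G4, F#4.
Each moves down a 2nd; the next is E4.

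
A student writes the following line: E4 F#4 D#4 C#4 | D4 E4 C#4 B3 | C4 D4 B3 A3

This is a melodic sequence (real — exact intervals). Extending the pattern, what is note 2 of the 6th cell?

Grouping in 4s, the 2nd note of each cell is F#4, E4, D4.
Extending down a 2nd: C4 → Bb3 → Ab3.

Ab3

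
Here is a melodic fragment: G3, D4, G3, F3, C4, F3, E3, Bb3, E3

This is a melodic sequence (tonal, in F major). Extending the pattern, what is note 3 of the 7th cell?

The unit is 3 notes. Position-3 pitches of the 3 shown cells: G3, F3, E3.
Extending down a 2nd: D3 → C3 → Bb2 → A2.

A2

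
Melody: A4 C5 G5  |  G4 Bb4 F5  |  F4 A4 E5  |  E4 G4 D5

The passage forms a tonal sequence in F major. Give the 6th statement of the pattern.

The 3-note cells begin on A4, G4, F4, E4 — each down a 2nd from the last.
Extending down a 2nd: D4 → C4.
So cell 6 is C4 E4 Bb4.

C4 E4 Bb4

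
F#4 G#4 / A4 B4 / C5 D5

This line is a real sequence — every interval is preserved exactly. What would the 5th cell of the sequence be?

With a 2-note motive the entries are F#4, A4, C5, each up a 3rd from the previous.
Carrying on: Eb5 → Gb5.
So cell 5 is Gb5 Ab5.

Gb5 Ab5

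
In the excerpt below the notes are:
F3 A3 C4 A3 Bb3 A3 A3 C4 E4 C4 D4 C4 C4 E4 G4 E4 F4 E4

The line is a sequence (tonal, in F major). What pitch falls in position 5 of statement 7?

Grouping in 6s, the 5th note of each cell is Bb3, D4, F4.
Extending up a 3rd: A4 → C5 → E5 → G5.

G5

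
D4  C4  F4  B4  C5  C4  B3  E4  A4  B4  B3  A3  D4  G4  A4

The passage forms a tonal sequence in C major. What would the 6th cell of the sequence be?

With a 5-note motive the entries are D4, C4, B3, each down a 2nd from the previous.
Extending down a 2nd: A3 → G3 → F3.
Statement 6 starts on F3 and keeps the same diatonic contour: F3 E3 A3 D4 E4.

F3 E3 A3 D4 E4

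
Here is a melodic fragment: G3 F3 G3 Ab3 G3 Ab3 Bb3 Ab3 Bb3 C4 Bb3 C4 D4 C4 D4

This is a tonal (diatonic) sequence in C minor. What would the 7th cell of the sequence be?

Unit = 3 notes; the statements start on G3, Ab3, Bb3, C4, D4, moving up a 2nd each time.
Carrying on: Eb4 → F4.
So cell 7 is F4 Eb4 F4.

F4 Eb4 F4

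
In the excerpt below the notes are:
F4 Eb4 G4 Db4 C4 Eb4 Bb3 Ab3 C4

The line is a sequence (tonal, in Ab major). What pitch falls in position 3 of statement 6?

Db3

With 3-note cells, note 3 of each statement runs G4, Eb4, C4.
Each moves down a 3rd. Continuing: Ab3 → F3 → Db3.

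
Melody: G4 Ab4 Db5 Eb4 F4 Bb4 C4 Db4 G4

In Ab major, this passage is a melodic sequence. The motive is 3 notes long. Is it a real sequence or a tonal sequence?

tonal

Every note is diatonic to Ab major.
Cell 1 has +1 semitones from note 1 to 2, but cell 2 has +2 — the interval quality changes while the contour stays the same, which is the hallmark of a tonal sequence.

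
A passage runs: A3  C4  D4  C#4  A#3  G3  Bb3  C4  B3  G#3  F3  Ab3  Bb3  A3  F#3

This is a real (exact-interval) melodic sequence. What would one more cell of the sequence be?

Eb3 Gb3 Ab3 G3 E3

With a 5-note motive the entries are A3, G3, F3, each down a 2nd from the previous.
From Eb3 the exact shape gives Eb3 Gb3 Ab3 G3 E3.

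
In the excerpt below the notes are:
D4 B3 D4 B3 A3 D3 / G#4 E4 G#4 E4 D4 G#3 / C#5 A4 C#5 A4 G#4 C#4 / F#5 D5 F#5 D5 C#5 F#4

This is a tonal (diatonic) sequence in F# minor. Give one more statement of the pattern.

B5 G#5 B5 G#5 F#5 B4

Unit = 6 notes; the statements start on D4, G#4, C#5, F#5, moving up a 4th each time.
So cell 5 is B5 G#5 B5 G#5 F#5 B4.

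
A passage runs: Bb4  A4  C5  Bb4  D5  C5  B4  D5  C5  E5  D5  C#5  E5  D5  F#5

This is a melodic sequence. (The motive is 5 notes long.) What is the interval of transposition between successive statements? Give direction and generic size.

The 5-note cells begin on Bb4, C5, D5 — each up a 2nd from the last.
Bb4 to C5 is up a 2nd.

up a 2nd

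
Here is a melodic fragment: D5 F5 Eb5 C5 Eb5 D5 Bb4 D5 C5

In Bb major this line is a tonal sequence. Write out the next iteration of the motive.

The 3-note cells begin on D5, C5, Bb4 — each down a 2nd from the last.
So cell 4 is A4 C5 Bb4.

A4 C5 Bb4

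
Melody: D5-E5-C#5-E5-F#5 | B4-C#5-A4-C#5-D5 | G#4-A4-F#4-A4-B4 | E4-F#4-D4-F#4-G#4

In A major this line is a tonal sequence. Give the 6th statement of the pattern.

A3 B3 G#3 B3 C#4

Unit = 5 notes; the statements start on D5, B4, G#4, E4, moving down a 3rd each time.
Continuing the starts: C#4 → A3.
Statement 6 starts on A3 and keeps the same diatonic contour: A3 B3 G#3 B3 C#4.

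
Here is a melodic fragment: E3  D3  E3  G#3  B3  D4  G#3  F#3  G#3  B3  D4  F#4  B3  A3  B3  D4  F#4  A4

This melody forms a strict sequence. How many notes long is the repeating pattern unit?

18 notes total. Splitting into 3 groups of 6:
E3 D3 E3 G#3 B3 D4 | G#3 F#3 G#3 B3 D4 F#4 | B3 A3 B3 D4 F#4 A4
Each cell is the previous one up a 3rd — so the unit is 6 notes.

6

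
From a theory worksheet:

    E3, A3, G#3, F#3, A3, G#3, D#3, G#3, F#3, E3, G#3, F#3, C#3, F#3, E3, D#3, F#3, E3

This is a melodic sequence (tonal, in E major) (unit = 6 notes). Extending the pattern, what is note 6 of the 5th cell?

C#3

The unit is 6 notes. Position-6 pitches of the 3 shown cells: G#3, F#3, E3.
Carrying that down a 2nd forward: D#3 → C#3.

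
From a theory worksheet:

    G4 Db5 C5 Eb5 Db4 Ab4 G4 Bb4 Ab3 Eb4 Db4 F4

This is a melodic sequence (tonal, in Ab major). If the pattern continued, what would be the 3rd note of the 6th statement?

Bb2

The unit is 4 notes. Position-3 pitches of the 3 shown cells: C5, G4, Db4.
Each moves down a 4th. Continuing: Ab3 → Eb3 → Bb2.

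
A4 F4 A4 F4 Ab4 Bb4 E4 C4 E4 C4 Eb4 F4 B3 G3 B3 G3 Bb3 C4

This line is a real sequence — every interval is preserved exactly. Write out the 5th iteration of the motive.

C#3 A2 C#3 A2 C3 D3

The 6-note cells begin on A4, E4, B3 — each down a 4th from the last.
Carrying on: F#3 → C#3.
Statement 5 starts on C#3 and keeps the same exact contour: C#3 A2 C#3 A2 C3 D3.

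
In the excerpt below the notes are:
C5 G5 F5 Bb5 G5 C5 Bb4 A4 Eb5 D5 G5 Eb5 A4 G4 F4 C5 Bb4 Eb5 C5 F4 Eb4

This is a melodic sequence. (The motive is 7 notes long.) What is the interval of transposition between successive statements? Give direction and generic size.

Unit = 7 notes; the statements start on C5, A4, F4, moving down a 3rd each time.
C5 to A4 is down a 3rd.

down a 3rd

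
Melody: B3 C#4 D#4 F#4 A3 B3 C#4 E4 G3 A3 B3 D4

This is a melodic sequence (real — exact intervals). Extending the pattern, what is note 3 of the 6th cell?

F3

The unit is 4 notes. Position-3 pitches of the 3 shown cells: D#4, C#4, B3.
Each moves down a 2nd. Continuing: A3 → G3 → F3.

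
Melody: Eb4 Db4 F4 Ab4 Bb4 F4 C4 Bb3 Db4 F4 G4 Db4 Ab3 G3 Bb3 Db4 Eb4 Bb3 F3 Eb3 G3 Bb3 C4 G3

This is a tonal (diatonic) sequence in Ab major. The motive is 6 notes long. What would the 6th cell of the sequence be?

Bb2 Ab2 C3 Eb3 F3 C3

The 6-note cells begin on Eb4, C4, Ab3, F3 — each down a 3rd from the last.
Carrying on: Db3 → Bb2.
Statement 6 starts on Bb2 and keeps the same diatonic contour: Bb2 Ab2 C3 Eb3 F3 C3.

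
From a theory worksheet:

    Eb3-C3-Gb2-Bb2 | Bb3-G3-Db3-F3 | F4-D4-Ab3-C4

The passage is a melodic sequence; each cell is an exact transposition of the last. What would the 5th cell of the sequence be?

G5 E5 Bb4 D5

Taking 4-note groups, the heads are Eb3, Bb3, F4: the pattern moves up a 5th.
Continuing the starts: C5 → G5.
From G5 the exact shape gives G5 E5 Bb4 D5.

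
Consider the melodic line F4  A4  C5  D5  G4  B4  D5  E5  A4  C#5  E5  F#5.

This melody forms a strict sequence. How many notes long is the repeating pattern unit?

4

There are 12 notes; a 4-note unit gives 3 cells:
F4 A4 C5 D5 | G4 B4 D5 E5 | A4 C#5 E5 F#5
That's a consistent up a 2nd shift per cell, and no other grouping gives one.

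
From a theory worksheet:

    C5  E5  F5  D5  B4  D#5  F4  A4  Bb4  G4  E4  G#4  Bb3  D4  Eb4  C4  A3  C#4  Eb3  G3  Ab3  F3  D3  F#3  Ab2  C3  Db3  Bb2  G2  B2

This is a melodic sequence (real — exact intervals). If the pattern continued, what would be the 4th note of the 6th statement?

Grouping in 6s, the 4th note of each cell is D5, G4, C4, F3, Bb2.
Each moves down a 5th; the next is Eb2.

Eb2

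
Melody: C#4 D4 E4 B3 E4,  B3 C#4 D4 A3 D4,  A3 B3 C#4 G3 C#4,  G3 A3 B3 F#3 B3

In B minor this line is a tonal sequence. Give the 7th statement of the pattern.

D3 E3 F#3 C#3 F#3

With a 5-note motive the entries are C#4, B3, A3, G3, each down a 2nd from the previous.
Carrying on: F#3 → E3 → D3.
From D3 the diatonic shape gives D3 E3 F#3 C#3 F#3.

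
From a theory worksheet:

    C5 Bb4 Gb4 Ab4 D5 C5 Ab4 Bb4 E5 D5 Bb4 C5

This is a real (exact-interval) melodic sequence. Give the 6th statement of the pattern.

Unit = 4 notes; the statements start on C5, D5, E5, moving up a 2nd each time.
Continuing the starts: F#5 → G#5 → A#5.
Statement 6 starts on A#5 and keeps the same exact contour: A#5 G#5 E5 F#5.

A#5 G#5 E5 F#5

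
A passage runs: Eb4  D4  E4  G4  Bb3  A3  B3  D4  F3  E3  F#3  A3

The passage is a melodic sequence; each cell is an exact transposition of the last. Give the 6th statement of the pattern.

D2 C#2 D#2 F#2

With a 4-note motive the entries are Eb4, Bb3, F3, each down a 4th from the previous.
Continuing the starts: C3 → G2 → D2.
So cell 6 is D2 C#2 D#2 F#2.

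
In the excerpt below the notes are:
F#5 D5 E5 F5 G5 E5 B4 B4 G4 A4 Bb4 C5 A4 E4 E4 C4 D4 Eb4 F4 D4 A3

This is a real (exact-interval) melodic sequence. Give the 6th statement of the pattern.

Taking 7-note groups, the heads are F#5, B4, E4: the pattern moves down a 5th.
Extending down a 5th: A3 → D3 → G2.
Statement 6 starts on G2 and keeps the same exact contour: G2 Eb2 F2 Gb2 Ab2 F2 C2.

G2 Eb2 F2 Gb2 Ab2 F2 C2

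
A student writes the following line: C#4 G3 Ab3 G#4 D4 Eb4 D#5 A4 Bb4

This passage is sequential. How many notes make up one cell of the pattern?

3

Try groups of 3 (3 cells in 9 notes):
C#4 G3 Ab3 | G#4 D4 Eb4 | D#5 A4 Bb4
Each cell is the previous one up a 5th — so the unit is 3 notes.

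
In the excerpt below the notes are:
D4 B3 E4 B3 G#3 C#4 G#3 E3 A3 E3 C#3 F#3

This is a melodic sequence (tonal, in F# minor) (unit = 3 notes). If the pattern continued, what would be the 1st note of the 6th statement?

Grouping in 3s, the 1st note of each cell is D4, B3, G#3, E3.
Extending down a 3rd: C#3 → A2.

A2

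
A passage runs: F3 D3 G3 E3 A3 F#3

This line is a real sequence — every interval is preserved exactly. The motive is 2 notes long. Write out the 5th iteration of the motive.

Taking 2-note groups, the heads are F3, G3, A3: the pattern moves up a 2nd.
Extending up a 2nd: B3 → C#4.
Statement 5 starts on C#4 and keeps the same exact contour: C#4 A#3.

C#4 A#3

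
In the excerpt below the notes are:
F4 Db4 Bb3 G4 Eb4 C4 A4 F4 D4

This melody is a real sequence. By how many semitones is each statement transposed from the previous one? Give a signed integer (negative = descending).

The 3-note cells begin on F4, G4, A4 — each up a 2nd from the last.
F4 to G4 spans +2 semitones.

2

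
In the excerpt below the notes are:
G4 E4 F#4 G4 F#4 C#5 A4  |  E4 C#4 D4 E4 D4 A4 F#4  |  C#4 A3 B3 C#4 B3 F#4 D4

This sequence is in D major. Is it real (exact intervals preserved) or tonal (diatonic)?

tonal

Every note is diatonic to D major.
Cell 1 has +2 semitones from note 2 to 3, but cell 2 has +1 — the interval quality changes while the contour stays the same, which is the hallmark of a tonal sequence.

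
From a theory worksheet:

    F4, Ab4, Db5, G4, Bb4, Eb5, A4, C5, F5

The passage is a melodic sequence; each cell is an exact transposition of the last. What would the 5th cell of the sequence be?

C#5 E5 A5

Unit = 3 notes; the statements start on F4, G4, A4, moving up a 2nd each time.
Extending up a 2nd: B4 → C#5.
From C#5 the exact shape gives C#5 E5 A5.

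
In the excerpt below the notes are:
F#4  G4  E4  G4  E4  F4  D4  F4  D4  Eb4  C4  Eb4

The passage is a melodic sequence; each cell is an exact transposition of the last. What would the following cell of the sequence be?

C4 Db4 Bb3 Db4

Unit = 4 notes; the statements start on F#4, E4, D4, moving down a 2nd each time.
From C4 the exact shape gives C4 Db4 Bb3 Db4.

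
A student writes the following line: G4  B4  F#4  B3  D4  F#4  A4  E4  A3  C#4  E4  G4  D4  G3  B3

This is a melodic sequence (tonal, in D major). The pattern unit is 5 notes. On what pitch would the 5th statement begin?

The 5-note cells begin on G4, F#4, E4 — each down a 2nd from the last.
Extending the heads down a 2nd: D4 → C#4.

C#4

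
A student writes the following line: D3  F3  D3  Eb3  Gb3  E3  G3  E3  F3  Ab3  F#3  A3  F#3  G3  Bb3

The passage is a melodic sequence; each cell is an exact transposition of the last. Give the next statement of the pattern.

G#3 B3 G#3 A3 C4

Unit = 5 notes; the statements start on D3, E3, F#3, moving up a 2nd each time.
So cell 4 is G#3 B3 G#3 A3 C4.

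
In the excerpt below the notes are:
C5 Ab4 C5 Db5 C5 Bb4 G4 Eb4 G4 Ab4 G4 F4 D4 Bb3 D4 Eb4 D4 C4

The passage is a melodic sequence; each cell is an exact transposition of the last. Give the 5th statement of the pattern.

E3 C3 E3 F3 E3 D3

The 6-note cells begin on C5, G4, D4 — each down a 4th from the last.
Extending down a 4th: A3 → E3.
So cell 5 is E3 C3 E3 F3 E3 D3.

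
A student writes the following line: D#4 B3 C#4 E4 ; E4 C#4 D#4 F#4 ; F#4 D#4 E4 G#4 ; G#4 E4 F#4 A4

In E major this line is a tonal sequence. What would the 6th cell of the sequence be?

B4 G#4 A4 C#5

With a 4-note motive the entries are D#4, E4, F#4, G#4, each up a 2nd from the previous.
Extending up a 2nd: A4 → B4.
So cell 6 is B4 G#4 A4 C#5.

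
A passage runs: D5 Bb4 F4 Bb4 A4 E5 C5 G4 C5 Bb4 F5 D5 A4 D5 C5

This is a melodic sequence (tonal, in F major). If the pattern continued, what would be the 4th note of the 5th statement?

F5

The unit is 5 notes. Position-4 pitches of the 3 shown cells: Bb4, C5, D5.
Each moves up a 2nd. Continuing: E5 → F5.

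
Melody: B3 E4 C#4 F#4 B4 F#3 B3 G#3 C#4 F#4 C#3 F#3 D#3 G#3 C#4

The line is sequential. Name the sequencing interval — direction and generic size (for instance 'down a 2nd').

Unit = 5 notes; the statements start on B3, F#3, C#3, moving down a 4th each time.
From B3 to F#3: down a 4th.

down a 4th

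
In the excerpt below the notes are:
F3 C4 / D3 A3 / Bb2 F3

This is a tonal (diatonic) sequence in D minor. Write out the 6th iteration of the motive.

The 2-note cells begin on F3, D3, Bb2 — each down a 3rd from the last.
Carrying on: G2 → E2 → C2.
From C2 the diatonic shape gives C2 G2.

C2 G2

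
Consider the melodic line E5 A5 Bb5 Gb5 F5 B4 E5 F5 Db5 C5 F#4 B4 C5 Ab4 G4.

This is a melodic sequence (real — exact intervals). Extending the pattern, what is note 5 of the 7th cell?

Grouping in 5s, the 5th note of each cell is F5, C5, G4.
Extending down a 4th: D4 → A3 → E3 → B2.

B2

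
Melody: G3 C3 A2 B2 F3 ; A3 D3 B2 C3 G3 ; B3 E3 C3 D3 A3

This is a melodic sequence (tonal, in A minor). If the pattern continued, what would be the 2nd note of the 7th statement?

B3

With 5-note cells, note 2 of each statement runs C3, D3, E3.
Extending up a 2nd: F3 → G3 → A3 → B3.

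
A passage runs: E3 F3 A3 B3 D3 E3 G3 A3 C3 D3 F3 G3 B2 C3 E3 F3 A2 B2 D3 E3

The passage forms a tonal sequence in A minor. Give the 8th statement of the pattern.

E2 F2 A2 B2

Unit = 4 notes; the statements start on E3, D3, C3, B2, A2, moving down a 2nd each time.
Extending down a 2nd: G2 → F2 → E2.
So cell 8 is E2 F2 A2 B2.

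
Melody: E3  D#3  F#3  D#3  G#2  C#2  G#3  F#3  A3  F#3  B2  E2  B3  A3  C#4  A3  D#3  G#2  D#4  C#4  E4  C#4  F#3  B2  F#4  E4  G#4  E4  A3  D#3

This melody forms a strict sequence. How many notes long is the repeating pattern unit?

Try groups of 6 (5 cells in 30 notes):
E3 D#3 F#3 D#3 G#2 C#2 | G#3 F#3 A3 F#3 B2 E2 | B3 A3 C#4 A3 D#3 G#2 | D#4 C#4 E4 C#4 F#3 B2 | F#4 E4 G#4 E4 A3 D#3
Every group is a transposition up a 3rd of the one before; no shorter unit works.

6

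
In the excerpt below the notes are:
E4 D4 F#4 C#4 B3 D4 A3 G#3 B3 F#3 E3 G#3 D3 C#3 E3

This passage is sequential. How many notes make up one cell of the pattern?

3

There are 15 notes; a 3-note unit gives 5 cells:
E4 D4 F#4 | C#4 B3 D4 | A3 G#3 B3 | F#3 E3 G#3 | D3 C#3 E3
Every group is a transposition down a 3rd of the one before; no shorter unit works.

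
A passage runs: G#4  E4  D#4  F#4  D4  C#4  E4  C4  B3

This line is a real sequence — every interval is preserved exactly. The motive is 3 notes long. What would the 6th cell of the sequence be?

The 3-note cells begin on G#4, F#4, E4 — each down a 2nd from the last.
Continuing the starts: D4 → C4 → Bb3.
So cell 6 is Bb3 Gb3 F3.

Bb3 Gb3 F3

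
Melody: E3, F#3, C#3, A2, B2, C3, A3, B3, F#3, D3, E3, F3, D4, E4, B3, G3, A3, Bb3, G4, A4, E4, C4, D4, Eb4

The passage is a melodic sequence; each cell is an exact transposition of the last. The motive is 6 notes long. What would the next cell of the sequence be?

C5 D5 A4 F4 G4 Ab4

With a 6-note motive the entries are E3, A3, D4, G4, each up a 4th from the previous.
So cell 5 is C5 D5 A4 F4 G4 Ab4.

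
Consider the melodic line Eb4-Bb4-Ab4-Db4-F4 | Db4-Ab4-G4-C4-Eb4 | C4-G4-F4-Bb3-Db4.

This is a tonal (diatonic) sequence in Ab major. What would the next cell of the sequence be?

With a 5-note motive the entries are Eb4, Db4, C4, each down a 2nd from the previous.
From Bb3 the diatonic shape gives Bb3 F4 Eb4 Ab3 C4.

Bb3 F4 Eb4 Ab3 C4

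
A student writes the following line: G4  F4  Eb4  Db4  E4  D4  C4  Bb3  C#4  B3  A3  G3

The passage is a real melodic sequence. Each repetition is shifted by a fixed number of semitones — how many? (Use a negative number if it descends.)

Taking 4-note groups, the heads are G4, E4, C#4: the pattern moves down a 3rd.
Counting half-steps from G4 to E4: -3.

-3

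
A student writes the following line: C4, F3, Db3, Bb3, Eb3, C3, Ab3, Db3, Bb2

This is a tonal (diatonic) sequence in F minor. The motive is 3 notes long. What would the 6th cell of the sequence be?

Unit = 3 notes; the statements start on C4, Bb3, Ab3, moving down a 2nd each time.
Continuing the starts: G3 → F3 → Eb3.
So cell 6 is Eb3 Ab2 F2.

Eb3 Ab2 F2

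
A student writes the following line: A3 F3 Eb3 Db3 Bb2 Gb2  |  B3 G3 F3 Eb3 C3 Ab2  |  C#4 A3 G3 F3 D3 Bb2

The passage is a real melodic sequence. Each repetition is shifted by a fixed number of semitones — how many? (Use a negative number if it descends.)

The 6-note cells begin on A3, B3, C#4 — each up a 2nd from the last.
Counting half-steps from A3 to B3: 2.

2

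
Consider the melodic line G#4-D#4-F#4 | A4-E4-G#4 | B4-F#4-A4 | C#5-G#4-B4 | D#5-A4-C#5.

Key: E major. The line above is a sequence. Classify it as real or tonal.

tonal

Every note is diatonic to E major.
Cell 1 has +3 semitones from note 2 to 3, but cell 2 has +4 — the interval quality changes while the contour stays the same, which is the hallmark of a tonal sequence.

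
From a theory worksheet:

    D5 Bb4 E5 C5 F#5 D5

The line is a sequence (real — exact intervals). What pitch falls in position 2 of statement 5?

With 2-note cells, note 2 of each statement runs Bb4, C5, D5.
Carrying that up a 2nd forward: E5 → F#5.

F#5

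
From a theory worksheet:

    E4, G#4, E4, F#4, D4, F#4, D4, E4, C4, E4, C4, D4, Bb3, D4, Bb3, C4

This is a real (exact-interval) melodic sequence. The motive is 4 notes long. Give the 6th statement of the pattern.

Unit = 4 notes; the statements start on E4, D4, C4, Bb3, moving down a 2nd each time.
Extending down a 2nd: Ab3 → Gb3.
So cell 6 is Gb3 Bb3 Gb3 Ab3.

Gb3 Bb3 Gb3 Ab3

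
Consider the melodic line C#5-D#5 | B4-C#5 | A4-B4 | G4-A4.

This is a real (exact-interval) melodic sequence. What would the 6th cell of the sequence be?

Taking 2-note groups, the heads are C#5, B4, A4, G4: the pattern moves down a 2nd.
Continuing the starts: F4 → Eb4.
From Eb4 the exact shape gives Eb4 F4.

Eb4 F4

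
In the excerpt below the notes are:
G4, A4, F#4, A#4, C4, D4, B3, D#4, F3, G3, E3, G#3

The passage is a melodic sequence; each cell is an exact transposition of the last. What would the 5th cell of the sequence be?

Eb2 F2 D2 F#2

Taking 4-note groups, the heads are G4, C4, F3: the pattern moves down a 5th.
Carrying on: Bb2 → Eb2.
So cell 5 is Eb2 F2 D2 F#2.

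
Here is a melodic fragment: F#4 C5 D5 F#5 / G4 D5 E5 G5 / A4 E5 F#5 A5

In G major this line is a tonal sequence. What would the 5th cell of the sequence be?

Taking 4-note groups, the heads are F#4, G4, A4: the pattern moves up a 2nd.
Continuing the starts: B4 → C5.
Statement 5 starts on C5 and keeps the same diatonic contour: C5 G5 A5 C6.

C5 G5 A5 C6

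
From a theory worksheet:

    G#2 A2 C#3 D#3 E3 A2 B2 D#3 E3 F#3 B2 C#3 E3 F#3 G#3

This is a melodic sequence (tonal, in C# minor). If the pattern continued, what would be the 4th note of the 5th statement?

A3

The unit is 5 notes. Position-4 pitches of the 3 shown cells: D#3, E3, F#3.
Each moves up a 2nd. Continuing: G#3 → A3.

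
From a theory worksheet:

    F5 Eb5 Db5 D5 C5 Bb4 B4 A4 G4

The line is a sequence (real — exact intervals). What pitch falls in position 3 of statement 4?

With 3-note cells, note 3 of each statement runs Db5, Bb4, G4.
From G4, down a 3rd gives E4.

E4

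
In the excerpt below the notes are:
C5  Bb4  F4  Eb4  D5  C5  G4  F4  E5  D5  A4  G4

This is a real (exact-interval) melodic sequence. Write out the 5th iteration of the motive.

With a 4-note motive the entries are C5, D5, E5, each up a 2nd from the previous.
Extending up a 2nd: F#5 → G#5.
So cell 5 is G#5 F#5 C#5 B4.

G#5 F#5 C#5 B4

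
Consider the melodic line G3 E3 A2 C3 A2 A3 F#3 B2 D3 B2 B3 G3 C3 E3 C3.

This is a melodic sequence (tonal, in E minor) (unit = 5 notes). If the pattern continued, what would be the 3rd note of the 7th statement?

The unit is 5 notes. Position-3 pitches of the 3 shown cells: A2, B2, C3.
Carrying that up a 2nd forward: D3 → E3 → F#3 → G3.

G3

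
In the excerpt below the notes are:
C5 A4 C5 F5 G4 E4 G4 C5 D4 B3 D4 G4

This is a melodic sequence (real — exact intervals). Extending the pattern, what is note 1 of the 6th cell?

B2

Grouping in 4s, the 1st note of each cell is C5, G4, D4.
Extending down a 4th: A3 → E3 → B2.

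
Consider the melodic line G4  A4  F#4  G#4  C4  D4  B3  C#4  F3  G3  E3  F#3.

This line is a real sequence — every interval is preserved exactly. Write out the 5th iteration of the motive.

The 4-note cells begin on G4, C4, F3 — each down a 5th from the last.
Carrying on: Bb2 → Eb2.
From Eb2 the exact shape gives Eb2 F2 D2 E2.

Eb2 F2 D2 E2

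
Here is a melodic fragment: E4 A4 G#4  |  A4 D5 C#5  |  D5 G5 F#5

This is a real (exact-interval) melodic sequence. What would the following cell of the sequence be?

Taking 3-note groups, the heads are E4, A4, D5: the pattern moves up a 4th.
Statement 4 starts on G5 and keeps the same exact contour: G5 C6 B5.

G5 C6 B5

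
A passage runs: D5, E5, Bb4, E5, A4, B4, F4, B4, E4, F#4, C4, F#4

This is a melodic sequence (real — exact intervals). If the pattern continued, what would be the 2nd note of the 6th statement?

With 4-note cells, note 2 of each statement runs E5, B4, F#4.
Extending down a 4th: C#4 → G#3 → D#3.

D#3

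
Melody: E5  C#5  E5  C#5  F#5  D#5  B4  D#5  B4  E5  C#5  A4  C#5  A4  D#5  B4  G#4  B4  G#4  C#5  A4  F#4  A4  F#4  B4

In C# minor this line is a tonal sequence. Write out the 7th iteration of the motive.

Unit = 5 notes; the statements start on E5, D#5, C#5, B4, A4, moving down a 2nd each time.
Continuing the starts: G#4 → F#4.
From F#4 the diatonic shape gives F#4 D#4 F#4 D#4 G#4.

F#4 D#4 F#4 D#4 G#4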